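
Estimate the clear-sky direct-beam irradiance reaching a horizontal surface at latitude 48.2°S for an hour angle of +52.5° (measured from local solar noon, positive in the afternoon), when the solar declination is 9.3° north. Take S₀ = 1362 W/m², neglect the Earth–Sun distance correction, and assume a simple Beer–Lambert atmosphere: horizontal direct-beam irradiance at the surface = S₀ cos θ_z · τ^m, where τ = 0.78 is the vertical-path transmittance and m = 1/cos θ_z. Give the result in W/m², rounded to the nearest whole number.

cos θ_z = sin(-48.2°) sin(9.3°) + cos(-48.2°) cos(9.3°) cos(52.50°) = -0.1205 + 0.4004 = 0.2799.
Air mass m = 1/cos θ_z = 1/0.2799 = 3.573; τ^m = 0.78^3.573 = 0.4116.
Surface direct beam = 1362 × 0.2799 × 0.4116 = 156.91 W/m².

157 W/m²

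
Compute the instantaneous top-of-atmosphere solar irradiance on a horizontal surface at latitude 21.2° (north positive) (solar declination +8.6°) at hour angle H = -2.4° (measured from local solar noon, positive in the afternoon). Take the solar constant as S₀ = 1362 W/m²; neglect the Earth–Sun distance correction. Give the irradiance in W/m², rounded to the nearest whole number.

cos θ_z = sin(21.2°) sin(8.6°) + cos(21.2°) cos(8.6°) cos(-2.40°) = 0.0541 + 0.9210 = 0.9751.
Top-of-atmosphere irradiance = S₀ cos θ_z = 1362 × 0.9751 = 1328.09 W/m².

1328 W/m²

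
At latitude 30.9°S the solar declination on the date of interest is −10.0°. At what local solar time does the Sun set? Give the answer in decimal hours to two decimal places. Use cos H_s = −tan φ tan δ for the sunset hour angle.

18.40 h

cos H_s = −tan(-30.9°) · tan(-10.0°) = -0.1055, so H_s = arccos(-0.1055) = 96.06°.
Sunset is at 12 + H_s/15 = 12 + 6.404 = 18.404 h local solar time.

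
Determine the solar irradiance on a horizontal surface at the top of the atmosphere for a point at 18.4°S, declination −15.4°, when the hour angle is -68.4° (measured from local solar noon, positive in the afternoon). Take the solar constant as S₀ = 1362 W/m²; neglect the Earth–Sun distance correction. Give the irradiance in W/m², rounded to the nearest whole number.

573 W/m²

With φ = -18.4°, δ = -15.4°, H = -68.40°: sin φ sin δ = 0.0838, cos φ cos δ cos H = 0.3368, so cos θ_z = 0.4206.
Top-of-atmosphere irradiance = S₀ cos θ_z = 1362 × 0.4206 = 572.86 W/m².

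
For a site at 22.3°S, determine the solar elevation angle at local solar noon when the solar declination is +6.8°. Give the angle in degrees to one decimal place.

At local solar noon the hour angle is zero, so the elevation is 90° − |φ − δ| = 90° − |-22.3° − (6.8°)| = 90° − 29.1° = 60.9°.

60.9°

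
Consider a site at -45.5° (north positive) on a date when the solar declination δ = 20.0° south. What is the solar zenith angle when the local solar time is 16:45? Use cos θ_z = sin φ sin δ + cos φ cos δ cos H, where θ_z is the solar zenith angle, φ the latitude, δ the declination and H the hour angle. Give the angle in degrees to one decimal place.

Hour angle H = 15° × (16.75 − 12) = 71.25°.
cos θ_z = sin φ sin δ + cos φ cos δ cos H = (-0.7133)(-0.3420) + (0.7009)(0.9397)(0.3214) = 0.4556.
θ_z = arccos(0.4556) = 62.90°.

62.9°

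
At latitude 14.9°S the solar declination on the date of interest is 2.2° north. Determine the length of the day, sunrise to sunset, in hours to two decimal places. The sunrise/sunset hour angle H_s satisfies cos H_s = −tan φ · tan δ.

The sunset hour angle satisfies cos H_s = −tan φ tan δ = 0.0102, giving H_s = 89.42°.
Day length = 2 H_s / 15° h⁻¹ = 178.84° / 15 = 11.923 h.

11.92 hours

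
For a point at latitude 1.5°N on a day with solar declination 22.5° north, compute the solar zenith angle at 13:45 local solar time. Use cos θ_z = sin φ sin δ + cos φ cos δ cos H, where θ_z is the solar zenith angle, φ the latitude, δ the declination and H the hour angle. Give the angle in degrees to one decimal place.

33.0°

Hour angle H = 15° × (13.75 − 12) = 26.25°.
cos θ_z = sin φ sin δ + cos φ cos δ cos H = (0.0262)(0.3827) + (0.9997)(0.9239)(0.8969) = 0.8384.
θ_z = arccos(0.8384) = 33.03°.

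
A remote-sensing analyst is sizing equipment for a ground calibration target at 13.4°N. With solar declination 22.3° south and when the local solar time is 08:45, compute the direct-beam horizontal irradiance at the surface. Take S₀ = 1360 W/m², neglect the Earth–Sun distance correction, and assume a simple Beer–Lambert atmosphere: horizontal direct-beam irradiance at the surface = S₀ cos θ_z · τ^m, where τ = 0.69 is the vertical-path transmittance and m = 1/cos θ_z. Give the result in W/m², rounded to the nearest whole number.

330 W/m²

Hour angle H = 15° × (8.75 − 12) = -48.75°.
With φ = 13.4°, δ = -22.3°, H = -48.75°: sin φ sin δ = -0.0879, cos φ cos δ cos H = 0.5934, so cos θ_z = 0.5055.
Air mass m = 1/cos θ_z = 1/0.5055 = 1.978; τ^m = 0.69^1.978 = 0.4800.
Surface direct beam = 1360 × 0.5055 × 0.4800 = 329.99 W/m².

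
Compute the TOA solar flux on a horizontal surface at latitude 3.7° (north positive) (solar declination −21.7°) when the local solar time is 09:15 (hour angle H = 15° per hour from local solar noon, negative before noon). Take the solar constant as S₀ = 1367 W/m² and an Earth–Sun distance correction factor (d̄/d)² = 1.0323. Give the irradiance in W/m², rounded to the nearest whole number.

950 W/m²

Hour angle H = 15° × (9.25 − 12) = -41.25°.
cos θ_z = sin(3.7°) sin(-21.7°) + cos(3.7°) cos(-21.7°) cos(-41.25°) = -0.0239 + 0.6971 = 0.6732.
Top-of-atmosphere irradiance = S₀ (d̄/d)² cos θ_z = 1367 × 1.0323 × 0.6732 = 949.99 W/m².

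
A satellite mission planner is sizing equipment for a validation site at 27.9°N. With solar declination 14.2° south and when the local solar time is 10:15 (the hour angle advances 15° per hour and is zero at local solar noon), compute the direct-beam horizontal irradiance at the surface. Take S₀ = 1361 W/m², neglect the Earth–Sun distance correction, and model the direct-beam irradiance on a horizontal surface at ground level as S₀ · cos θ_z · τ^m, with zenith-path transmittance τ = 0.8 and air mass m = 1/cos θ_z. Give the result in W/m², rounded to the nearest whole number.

632 W/m²

Hour angle H = 15° × (10.25 − 12) = -26.25°.
cos θ_z = sin(27.9°) sin(-14.2°) + cos(27.9°) cos(-14.2°) cos(-26.25°) = -0.1148 + 0.7684 = 0.6536.
Air mass m = 1/cos θ_z = 1/0.6536 = 1.530; τ^m = 0.8^1.530 = 0.7108.
Surface direct beam = 1361 × 0.6536 × 0.7108 = 632.29 W/m².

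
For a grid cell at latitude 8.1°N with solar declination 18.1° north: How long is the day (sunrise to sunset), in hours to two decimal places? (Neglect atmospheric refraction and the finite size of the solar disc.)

The sunset hour angle satisfies cos H_s = −tan φ tan δ = -0.0465, giving H_s = 92.67°.
Day length = 2 H_s / 15° h⁻¹ = 185.34° / 15 = 12.356 h.

12.36 hours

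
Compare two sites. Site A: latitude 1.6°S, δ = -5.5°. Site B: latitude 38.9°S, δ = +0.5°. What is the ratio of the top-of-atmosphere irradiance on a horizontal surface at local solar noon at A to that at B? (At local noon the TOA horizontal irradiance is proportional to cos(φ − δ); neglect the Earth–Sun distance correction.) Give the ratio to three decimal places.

1.291

A: cos θ_z = cos(-1.6° − (-5.5°)) = 0.9977.
B: cos θ_z = cos(-38.9° − (0.5°)) = 0.7727.
Ratio A/B = 0.9977 / 0.7727 = 1.2912.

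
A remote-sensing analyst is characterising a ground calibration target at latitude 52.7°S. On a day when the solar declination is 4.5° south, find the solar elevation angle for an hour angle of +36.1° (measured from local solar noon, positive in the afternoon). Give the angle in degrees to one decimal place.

33.4°

cos θ_z = sin(-52.7°) sin(-4.5°) + cos(-52.7°) cos(-4.5°) cos(36.10°) = 0.0624 + 0.4881 = 0.5505.
θ_z = arccos(0.5505) = 56.60°, so the elevation is 90° − 56.60° = 33.40°.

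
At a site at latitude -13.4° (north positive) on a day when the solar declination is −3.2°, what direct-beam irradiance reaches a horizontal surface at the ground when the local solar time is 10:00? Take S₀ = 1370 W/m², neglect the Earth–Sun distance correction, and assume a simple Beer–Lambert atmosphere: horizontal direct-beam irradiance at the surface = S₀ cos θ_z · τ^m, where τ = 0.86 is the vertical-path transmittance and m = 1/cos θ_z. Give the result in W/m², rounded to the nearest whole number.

981 W/m²

Hour angle H = 15° × (10 − 12) = -30.00°.
cos θ_z = sin φ sin δ + cos φ cos δ cos H = (-0.2317)(-0.0558) + (0.9728)(0.9984)(0.8660) = 0.8540.
Air mass m = 1/cos θ_z = 1/0.8540 = 1.171; τ^m = 0.86^1.171 = 0.8381.
Surface direct beam = 1370 × 0.8540 × 0.8381 = 980.56 W/m².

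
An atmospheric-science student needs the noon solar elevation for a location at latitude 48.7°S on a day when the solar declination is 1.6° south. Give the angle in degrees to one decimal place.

At local solar noon the hour angle is zero, so the elevation is 90° − |φ − δ| = 90° − |-48.7° − (-1.6°)| = 90° − 47.1° = 42.9°.

42.9°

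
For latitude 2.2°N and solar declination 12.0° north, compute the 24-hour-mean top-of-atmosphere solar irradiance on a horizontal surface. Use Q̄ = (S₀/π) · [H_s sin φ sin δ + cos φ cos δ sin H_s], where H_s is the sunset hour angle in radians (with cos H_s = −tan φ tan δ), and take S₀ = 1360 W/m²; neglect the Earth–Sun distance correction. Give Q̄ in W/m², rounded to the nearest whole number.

−tan φ tan δ = −(0.0384)(0.2126) = -0.0082; H_s = arccos(-0.0082) = 90.47°. In radians, H_s = 1.5790.
H_s sin φ sin δ = 1.5790 × 0.0384 × 0.2079 = 0.0126.
cos φ cos δ sin H_s = 0.9993 × 0.9781 × 1.0000 = 0.9774.
Q̄ = (1360/π) × (0.0126 + 0.9774) = 432.90 × 0.9900 = 428.57 W/m².

429 W/m²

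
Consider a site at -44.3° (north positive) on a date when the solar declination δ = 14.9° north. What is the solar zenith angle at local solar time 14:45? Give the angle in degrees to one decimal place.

Hour angle H = 15° × (14.75 − 12) = 41.25°.
cos θ_z = sin φ sin δ + cos φ cos δ cos H = (-0.6984)(0.2571) + (0.7157)(0.9664)(0.7518) = 0.3404.
θ_z = arccos(0.3404) = 70.10°.

70.1°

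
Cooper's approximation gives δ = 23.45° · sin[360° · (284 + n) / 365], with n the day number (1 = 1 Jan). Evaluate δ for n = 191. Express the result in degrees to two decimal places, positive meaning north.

+22.24°

360 × (284 + 191) / 365 = 468.493°; sin(468.493°) = 0.9484.
δ = 23.45 × 0.9484 = 22.240° ≈ +22.24°.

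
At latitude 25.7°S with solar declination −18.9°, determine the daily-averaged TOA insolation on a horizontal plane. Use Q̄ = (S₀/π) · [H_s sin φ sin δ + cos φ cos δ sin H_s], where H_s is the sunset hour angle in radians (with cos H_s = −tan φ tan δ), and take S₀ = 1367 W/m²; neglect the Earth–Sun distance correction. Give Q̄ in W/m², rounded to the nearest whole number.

The sunset hour angle satisfies cos H_s = −tan φ tan δ = -0.1648, giving H_s = 99.49°. In radians, H_s = 1.7364.
H_s sin φ sin δ = 1.7364 × -0.4337 × -0.3239 = 0.2439.
cos φ cos δ sin H_s = 0.9011 × 0.9461 × 0.9863 = 0.8409.
Q̄ = (1367/π) × (0.2439 + 0.8409) = 435.13 × 1.0848 = 472.03 W/m².

472 W/m²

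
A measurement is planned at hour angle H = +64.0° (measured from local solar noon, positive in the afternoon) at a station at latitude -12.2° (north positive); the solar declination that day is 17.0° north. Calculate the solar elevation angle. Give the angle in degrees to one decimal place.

cos θ_z = sin(-12.2°) sin(17.0°) + cos(-12.2°) cos(17.0°) cos(64.00°) = -0.0618 + 0.4097 = 0.3479.
θ_z = arccos(0.3479) = 69.64°, so the elevation is 90° − 69.64° = 20.36°.

20.4°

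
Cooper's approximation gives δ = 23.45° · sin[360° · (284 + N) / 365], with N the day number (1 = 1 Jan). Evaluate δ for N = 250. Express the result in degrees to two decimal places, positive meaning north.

+5.40°

360 × (284 + 250) / 365 = 526.685°; sin(526.685°) = 0.2303.
δ = 23.45 × 0.2303 = 5.401° ≈ +5.40°.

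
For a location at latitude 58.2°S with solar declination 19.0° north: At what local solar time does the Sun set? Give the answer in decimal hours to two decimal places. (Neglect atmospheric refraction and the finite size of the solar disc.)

15.75 h

cos H_s = −tan(-58.2°) · tan(19.0°) = 0.5553, so H_s = arccos(0.5553) = 56.27°.
Sunset is at 12 + H_s/15 = 12 + 3.751 = 15.751 h local solar time.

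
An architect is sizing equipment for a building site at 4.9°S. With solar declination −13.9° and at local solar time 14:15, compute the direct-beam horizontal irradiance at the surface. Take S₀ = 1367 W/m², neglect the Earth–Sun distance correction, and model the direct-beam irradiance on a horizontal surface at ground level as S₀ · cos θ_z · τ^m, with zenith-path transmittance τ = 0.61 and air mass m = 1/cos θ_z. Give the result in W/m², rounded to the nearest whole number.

619 W/m²

Hour angle H = 15° × (14.25 − 12) = 33.75°.
cos θ_z = sin φ sin δ + cos φ cos δ cos H = (-0.0854)(-0.2402) + (0.9963)(0.9707)(0.8315) = 0.8247.
Air mass m = 1/cos θ_z = 1/0.8247 = 1.213; τ^m = 0.61^1.213 = 0.5490.
Surface direct beam = 1367 × 0.8247 × 0.5490 = 618.92 W/m².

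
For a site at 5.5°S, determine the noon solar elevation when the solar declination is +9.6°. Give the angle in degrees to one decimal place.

At local solar noon the hour angle is zero, so the elevation is 90° − |φ − δ| = 90° − |-5.5° − (9.6°)| = 90° − 15.1° = 74.9°.

74.9°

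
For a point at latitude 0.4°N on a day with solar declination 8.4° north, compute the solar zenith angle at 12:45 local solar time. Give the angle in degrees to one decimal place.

Hour angle H = 15° × (12.75 − 12) = 11.25°.
With φ = 0.4°, δ = 8.4°, H = 11.25°: sin φ sin δ = 0.0010, cos φ cos δ cos H = 0.9702, so cos θ_z = 0.9712.
θ_z = arccos(0.9712) = 13.78°.

13.8°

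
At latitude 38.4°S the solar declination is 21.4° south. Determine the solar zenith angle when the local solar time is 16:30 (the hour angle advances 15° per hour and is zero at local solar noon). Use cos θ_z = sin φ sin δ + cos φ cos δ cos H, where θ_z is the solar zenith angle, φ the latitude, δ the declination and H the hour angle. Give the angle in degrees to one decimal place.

Hour angle H = 15° × (16.5 − 12) = 67.50°.
With φ = -38.4°, δ = -21.4°, H = 67.50°: sin φ sin δ = 0.2266, cos φ cos δ cos H = 0.2792, so cos θ_z = 0.5058.
θ_z = arccos(0.5058) = 59.62°.

59.6°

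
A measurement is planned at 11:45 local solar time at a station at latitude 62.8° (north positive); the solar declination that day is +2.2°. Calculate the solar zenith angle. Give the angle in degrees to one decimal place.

60.7°

Hour angle H = 15° × (11.75 − 12) = -3.75°.
cos θ_z = sin φ sin δ + cos φ cos δ cos H = (0.8894)(0.0384) + (0.4571)(0.9993)(0.9979) = 0.4900.
θ_z = arccos(0.4900) = 60.66°.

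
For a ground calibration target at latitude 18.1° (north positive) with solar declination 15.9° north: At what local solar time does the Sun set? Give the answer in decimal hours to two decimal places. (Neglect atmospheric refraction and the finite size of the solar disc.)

cos H_s = −tan(18.1°) · tan(15.9°) = -0.0931, so H_s = arccos(-0.0931) = 95.34°.
Sunset is at 12 + H_s/15 = 12 + 6.356 = 18.356 h local solar time.

18.36 h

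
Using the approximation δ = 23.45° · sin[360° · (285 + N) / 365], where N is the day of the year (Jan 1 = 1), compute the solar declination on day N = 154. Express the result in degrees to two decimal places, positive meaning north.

360 × (285 + 154) / 365 = 432.986°; sin(432.986°) = 0.9562.
δ = 23.45 × 0.9562 = 22.423° ≈ +22.42°.

+22.42°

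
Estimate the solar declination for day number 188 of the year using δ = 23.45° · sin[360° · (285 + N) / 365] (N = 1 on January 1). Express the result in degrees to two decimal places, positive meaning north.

360 × (285 + 188) / 365 = 466.521°; sin(466.521°) = 0.9587.
δ = 23.45 × 0.9587 = 22.482° ≈ +22.48°.

+22.48°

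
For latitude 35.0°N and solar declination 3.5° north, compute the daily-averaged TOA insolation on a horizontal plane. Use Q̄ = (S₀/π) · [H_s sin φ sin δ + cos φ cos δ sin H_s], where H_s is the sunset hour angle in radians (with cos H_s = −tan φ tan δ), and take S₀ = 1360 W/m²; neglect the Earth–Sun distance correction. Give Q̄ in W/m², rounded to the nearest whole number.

378 W/m²

The sunset hour angle satisfies cos H_s = −tan φ tan δ = -0.0428, giving H_s = 92.45°. In radians, H_s = 1.6136.
H_s sin φ sin δ = 1.6136 × 0.5736 × 0.0610 = 0.0565.
cos φ cos δ sin H_s = 0.8192 × 0.9981 × 0.9991 = 0.8169.
Q̄ = (1360/π) × (0.0565 + 0.8169) = 432.90 × 0.8734 = 378.09 W/m².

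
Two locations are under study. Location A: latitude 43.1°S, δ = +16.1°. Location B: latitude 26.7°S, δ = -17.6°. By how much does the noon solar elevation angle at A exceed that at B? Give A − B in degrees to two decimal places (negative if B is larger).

-50.10°

A: 90° − |-43.1 − (16.1)| = 30.80°.
B: 90° − |-26.7 − (-17.6)| = 80.90°.
A − B = 30.80 − 80.90 = -50.10°.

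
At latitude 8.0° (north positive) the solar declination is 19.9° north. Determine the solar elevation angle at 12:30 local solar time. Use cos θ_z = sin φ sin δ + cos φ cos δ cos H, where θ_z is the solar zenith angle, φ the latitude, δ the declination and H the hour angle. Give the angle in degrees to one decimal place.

76.1°

Hour angle H = 15° × (12.5 − 12) = 7.50°.
cos θ_z = sin(8.0°) sin(19.9°) + cos(8.0°) cos(19.9°) cos(7.50°) = 0.0474 + 0.9232 = 0.9706.
θ_z = arccos(0.9706) = 13.93°, so the elevation is 90° − 13.93° = 76.07°.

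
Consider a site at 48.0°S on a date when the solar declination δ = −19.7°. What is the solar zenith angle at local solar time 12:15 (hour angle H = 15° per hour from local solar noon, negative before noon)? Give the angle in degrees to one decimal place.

Hour angle H = 15° × (12.25 − 12) = 3.75°.
With φ = -48.0°, δ = -19.7°, H = 3.75°: sin φ sin δ = 0.2505, cos φ cos δ cos H = 0.6286, so cos θ_z = 0.8791.
θ_z = arccos(0.8791) = 28.47°.

28.5°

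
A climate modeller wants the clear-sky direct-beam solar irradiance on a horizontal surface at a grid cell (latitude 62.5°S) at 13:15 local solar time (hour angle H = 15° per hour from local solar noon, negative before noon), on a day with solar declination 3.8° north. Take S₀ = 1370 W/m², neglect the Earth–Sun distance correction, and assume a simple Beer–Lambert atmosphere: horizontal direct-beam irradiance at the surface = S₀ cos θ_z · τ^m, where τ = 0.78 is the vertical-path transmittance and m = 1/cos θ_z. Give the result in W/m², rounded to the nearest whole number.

268 W/m²

Hour angle H = 15° × (13.25 − 12) = 18.75°.
cos θ_z = sin(-62.5°) sin(3.8°) + cos(-62.5°) cos(3.8°) cos(18.75°) = -0.0588 + 0.4363 = 0.3775.
Air mass m = 1/cos θ_z = 1/0.3775 = 2.649; τ^m = 0.78^2.649 = 0.5178.
Surface direct beam = 1370 × 0.3775 × 0.5178 = 267.79 W/m².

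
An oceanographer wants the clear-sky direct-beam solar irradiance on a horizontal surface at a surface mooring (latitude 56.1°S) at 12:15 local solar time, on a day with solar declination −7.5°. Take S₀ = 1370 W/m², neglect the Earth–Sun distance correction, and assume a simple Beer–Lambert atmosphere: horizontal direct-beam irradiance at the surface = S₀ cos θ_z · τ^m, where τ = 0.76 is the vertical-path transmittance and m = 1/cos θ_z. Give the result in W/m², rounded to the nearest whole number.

597 W/m²

Hour angle H = 15° × (12.25 − 12) = 3.75°.
With φ = -56.1°, δ = -7.5°, H = 3.75°: sin φ sin δ = 0.1083, cos φ cos δ cos H = 0.5518, so cos θ_z = 0.6601.
Air mass m = 1/cos θ_z = 1/0.6601 = 1.515; τ^m = 0.76^1.515 = 0.6598.
Surface direct beam = 1370 × 0.6601 × 0.6598 = 596.68 W/m².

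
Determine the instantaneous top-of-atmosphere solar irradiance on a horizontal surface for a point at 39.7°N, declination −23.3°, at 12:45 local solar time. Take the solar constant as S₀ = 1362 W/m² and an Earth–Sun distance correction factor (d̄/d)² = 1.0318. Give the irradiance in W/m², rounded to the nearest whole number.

Hour angle H = 15° × (12.75 − 12) = 11.25°.
cos θ_z = sin φ sin δ + cos φ cos δ cos H = (0.6388)(-0.3955) + (0.7694)(0.9184)(0.9808) = 0.4404.
Top-of-atmosphere irradiance = S₀ (d̄/d)² cos θ_z = 1362 × 1.0318 × 0.4404 = 618.90 W/m².

619 W/m²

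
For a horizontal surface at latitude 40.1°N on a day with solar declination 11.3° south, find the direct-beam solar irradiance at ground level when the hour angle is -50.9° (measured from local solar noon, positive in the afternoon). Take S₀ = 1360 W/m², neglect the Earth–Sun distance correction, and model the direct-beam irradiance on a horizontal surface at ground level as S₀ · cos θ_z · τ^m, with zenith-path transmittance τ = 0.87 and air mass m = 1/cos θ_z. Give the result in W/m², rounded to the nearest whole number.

cos θ_z = sin φ sin δ + cos φ cos δ cos H = (0.6441)(-0.1959) + (0.7649)(0.9806)(0.6307) = 0.3469.
Air mass m = 1/cos θ_z = 1/0.3469 = 2.883; τ^m = 0.87^2.883 = 0.6693.
Surface direct beam = 1360 × 0.3469 × 0.6693 = 315.77 W/m².

316 W/m²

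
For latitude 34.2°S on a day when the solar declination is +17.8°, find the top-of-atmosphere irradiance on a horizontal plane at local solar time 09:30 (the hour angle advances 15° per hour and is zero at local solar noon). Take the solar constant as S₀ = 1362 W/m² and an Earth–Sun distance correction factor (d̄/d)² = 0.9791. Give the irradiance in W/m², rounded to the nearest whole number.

Hour angle H = 15° × (9.5 − 12) = -37.50°.
With φ = -34.2°, δ = 17.8°, H = -37.50°: sin φ sin δ = -0.1718, cos φ cos δ cos H = 0.6248, so cos θ_z = 0.4530.
Top-of-atmosphere irradiance = S₀ (d̄/d)² cos θ_z = 1362 × 0.9791 × 0.4530 = 604.09 W/m².

604 W/m²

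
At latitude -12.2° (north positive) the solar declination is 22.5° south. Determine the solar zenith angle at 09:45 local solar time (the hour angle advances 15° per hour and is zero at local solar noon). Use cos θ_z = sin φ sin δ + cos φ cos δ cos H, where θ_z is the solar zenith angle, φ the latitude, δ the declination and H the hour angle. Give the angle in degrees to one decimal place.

Hour angle H = 15° × (9.75 − 12) = -33.75°.
cos θ_z = sin φ sin δ + cos φ cos δ cos H = (-0.2113)(-0.3827) + (0.9774)(0.9239)(0.8315) = 0.8317.
θ_z = arccos(0.8317) = 33.73°.

33.7°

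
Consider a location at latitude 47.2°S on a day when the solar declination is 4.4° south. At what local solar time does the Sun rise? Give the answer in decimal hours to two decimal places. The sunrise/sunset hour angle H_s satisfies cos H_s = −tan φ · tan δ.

5.68 h

cos H_s = −tan(-47.2°) · tan(-4.4°) = -0.0831, so H_s = arccos(-0.0831) = 94.77°.
Sunrise is at 12 − H_s/15 = 12 − 6.318 = 5.682 h local solar time.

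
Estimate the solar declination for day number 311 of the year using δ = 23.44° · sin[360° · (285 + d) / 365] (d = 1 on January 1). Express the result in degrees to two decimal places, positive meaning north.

-17.37°

360 × (285 + 311) / 365 = 587.836°; sin(587.836°) = -0.7412.
δ = 23.44 × -0.7412 = -17.374° ≈ -17.37°.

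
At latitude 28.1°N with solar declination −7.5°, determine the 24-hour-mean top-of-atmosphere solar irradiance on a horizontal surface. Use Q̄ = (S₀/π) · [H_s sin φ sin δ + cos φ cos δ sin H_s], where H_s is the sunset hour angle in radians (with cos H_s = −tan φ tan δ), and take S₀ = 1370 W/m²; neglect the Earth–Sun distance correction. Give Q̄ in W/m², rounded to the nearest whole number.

340 W/m²

−tan φ tan δ = −(0.5340)(-0.1317) = 0.0703; H_s = arccos(0.0703) = 85.97°. In radians, H_s = 1.5005.
H_s sin φ sin δ = 1.5005 × 0.4710 × -0.1305 = -0.0922.
cos φ cos δ sin H_s = 0.8821 × 0.9914 × 0.9975 = 0.8723.
Q̄ = (1370/π) × (-0.0922 + 0.8723) = 436.08 × 0.7801 = 340.19 W/m².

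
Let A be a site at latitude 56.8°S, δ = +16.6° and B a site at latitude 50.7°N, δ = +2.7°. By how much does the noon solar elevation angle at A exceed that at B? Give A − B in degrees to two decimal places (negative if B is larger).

-25.40°

A: 90° − |-56.8 − (16.6)| = 16.60°.
B: 90° − |50.7 − (2.7)| = 42.00°.
A − B = 16.60 − 42.00 = -25.40°.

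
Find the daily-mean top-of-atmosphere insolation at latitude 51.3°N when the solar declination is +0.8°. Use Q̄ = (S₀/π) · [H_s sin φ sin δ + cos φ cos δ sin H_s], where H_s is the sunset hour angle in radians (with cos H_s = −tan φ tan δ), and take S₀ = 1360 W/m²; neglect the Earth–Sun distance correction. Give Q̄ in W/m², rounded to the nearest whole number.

cos H_s = −tan(51.3°) · tan(0.8°) = -0.0174, so H_s = arccos(-0.0174) = 91.00°. In radians, H_s = 1.5882.
H_s sin φ sin δ = 1.5882 × 0.7804 × 0.0140 = 0.0174.
cos φ cos δ sin H_s = 0.6252 × 0.9999 × 0.9998 = 0.6250.
Q̄ = (1360/π) × (0.0174 + 0.6250) = 432.90 × 0.6424 = 278.09 W/m².

278 W/m²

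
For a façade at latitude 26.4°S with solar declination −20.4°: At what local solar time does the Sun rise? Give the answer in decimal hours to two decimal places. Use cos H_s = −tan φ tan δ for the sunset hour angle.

5.29 h

cos H_s = −tan(-26.4°) · tan(-20.4°) = -0.1846, so H_s = arccos(-0.1846) = 100.64°.
Sunrise is at 12 − H_s/15 = 12 − 6.709 = 5.291 h local solar time.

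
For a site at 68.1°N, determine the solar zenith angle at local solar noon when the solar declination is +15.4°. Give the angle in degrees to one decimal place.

52.7°

At local solar noon the hour angle is zero, so the zenith angle is |φ − δ| = |68.1° − (15.4°)| = 52.7°.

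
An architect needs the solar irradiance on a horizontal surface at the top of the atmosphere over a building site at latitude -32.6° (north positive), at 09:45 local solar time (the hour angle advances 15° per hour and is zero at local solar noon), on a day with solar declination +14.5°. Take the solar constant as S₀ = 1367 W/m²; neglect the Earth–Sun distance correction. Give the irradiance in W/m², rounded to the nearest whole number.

743 W/m²

Hour angle H = 15° × (9.75 − 12) = -33.75°.
With φ = -32.6°, δ = 14.5°, H = -33.75°: sin φ sin δ = -0.1349, cos φ cos δ cos H = 0.6782, so cos θ_z = 0.5433.
Top-of-atmosphere irradiance = S₀ cos θ_z = 1367 × 0.5433 = 742.69 W/m².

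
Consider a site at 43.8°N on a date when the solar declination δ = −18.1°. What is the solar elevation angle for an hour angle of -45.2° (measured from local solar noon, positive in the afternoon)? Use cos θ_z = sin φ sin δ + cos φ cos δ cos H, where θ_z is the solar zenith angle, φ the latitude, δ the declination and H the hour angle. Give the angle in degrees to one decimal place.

15.6°

cos θ_z = sin(43.8°) sin(-18.1°) + cos(43.8°) cos(-18.1°) cos(-45.20°) = -0.2150 + 0.4834 = 0.2684.
θ_z = arccos(0.2684) = 74.43°, so the elevation is 90° − 74.43° = 15.57°.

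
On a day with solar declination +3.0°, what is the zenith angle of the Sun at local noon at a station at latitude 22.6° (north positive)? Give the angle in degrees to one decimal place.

At local solar noon the hour angle is zero, so the zenith angle is |φ − δ| = |22.6° − (3.0°)| = 19.6°.

19.6°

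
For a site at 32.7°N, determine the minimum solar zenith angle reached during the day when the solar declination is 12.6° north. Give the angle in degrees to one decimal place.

At local solar noon the hour angle is zero, so the zenith angle is |φ − δ| = |32.7° − (12.6°)| = 20.1°.

20.1°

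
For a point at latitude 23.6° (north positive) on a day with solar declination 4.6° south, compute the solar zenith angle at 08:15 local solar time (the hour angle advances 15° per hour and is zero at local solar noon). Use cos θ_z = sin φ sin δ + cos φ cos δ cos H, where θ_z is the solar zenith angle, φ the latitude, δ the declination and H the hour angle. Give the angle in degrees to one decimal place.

Hour angle H = 15° × (8.25 − 12) = -56.25°.
cos θ_z = sin φ sin δ + cos φ cos δ cos H = (0.4003)(-0.0802) + (0.9164)(0.9968)(0.5556) = 0.4754.
θ_z = arccos(0.4754) = 61.61°.

61.6°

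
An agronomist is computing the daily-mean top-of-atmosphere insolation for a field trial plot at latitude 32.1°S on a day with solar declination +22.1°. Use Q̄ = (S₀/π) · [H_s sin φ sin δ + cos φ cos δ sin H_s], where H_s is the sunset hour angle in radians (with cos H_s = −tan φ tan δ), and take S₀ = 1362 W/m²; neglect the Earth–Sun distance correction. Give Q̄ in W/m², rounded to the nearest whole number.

−tan φ tan δ = −(-0.6273)(0.4061) = 0.2547; H_s = arccos(0.2547) = 75.24°. In radians, H_s = 1.3132.
H_s sin φ sin δ = 1.3132 × -0.5314 × 0.3762 = -0.2625.
cos φ cos δ sin H_s = 0.8471 × 0.9265 × 0.9670 = 0.7589.
Q̄ = (1362/π) × (-0.2625 + 0.7589) = 433.54 × 0.4964 = 215.21 W/m².

215 W/m²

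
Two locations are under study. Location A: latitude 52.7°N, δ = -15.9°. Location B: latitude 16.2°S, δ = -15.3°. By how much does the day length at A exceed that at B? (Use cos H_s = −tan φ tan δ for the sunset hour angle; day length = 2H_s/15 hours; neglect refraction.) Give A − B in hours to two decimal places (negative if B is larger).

A: H_s = arccos(−tan 52.7° · tan -15.9°) = 68.04°, so 2H_s/15 = 9.0720 h.
B: H_s = arccos(−tan -16.2° · tan -15.3°) = 94.56°, so 2H_s/15 = 12.6080 h.
A − B = 9.0720 − 12.6080 = -3.5360 h.

-3.54 h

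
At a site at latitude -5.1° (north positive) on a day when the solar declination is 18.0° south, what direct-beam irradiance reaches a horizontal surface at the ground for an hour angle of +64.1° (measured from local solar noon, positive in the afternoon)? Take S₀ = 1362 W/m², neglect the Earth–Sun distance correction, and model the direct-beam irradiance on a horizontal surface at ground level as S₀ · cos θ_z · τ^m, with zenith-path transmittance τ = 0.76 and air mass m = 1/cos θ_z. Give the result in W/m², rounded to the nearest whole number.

323 W/m²

cos θ_z = sin φ sin δ + cos φ cos δ cos H = (-0.0889)(-0.3090) + (0.9960)(0.9511)(0.4368) = 0.4412.
Air mass m = 1/cos θ_z = 1/0.4412 = 2.267; τ^m = 0.76^2.267 = 0.5368.
Surface direct beam = 1362 × 0.4412 × 0.5368 = 322.57 W/m².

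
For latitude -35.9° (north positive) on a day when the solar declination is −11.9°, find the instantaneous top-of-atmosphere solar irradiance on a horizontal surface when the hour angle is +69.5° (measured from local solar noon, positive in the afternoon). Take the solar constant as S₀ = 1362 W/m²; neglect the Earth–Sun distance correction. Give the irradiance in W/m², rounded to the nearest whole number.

cos θ_z = sin(-35.9°) sin(-11.9°) + cos(-35.9°) cos(-11.9°) cos(69.50°) = 0.1209 + 0.2776 = 0.3985.
Top-of-atmosphere irradiance = S₀ cos θ_z = 1362 × 0.3985 = 542.76 W/m².

543 W/m²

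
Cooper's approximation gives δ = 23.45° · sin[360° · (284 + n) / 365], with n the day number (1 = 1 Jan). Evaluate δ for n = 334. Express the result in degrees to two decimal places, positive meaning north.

-21.97°

360 × (284 + 334) / 365 = 609.534°; sin(609.534°) = -0.9369.
δ = 23.45 × -0.9369 = -21.970° ≈ -21.97°.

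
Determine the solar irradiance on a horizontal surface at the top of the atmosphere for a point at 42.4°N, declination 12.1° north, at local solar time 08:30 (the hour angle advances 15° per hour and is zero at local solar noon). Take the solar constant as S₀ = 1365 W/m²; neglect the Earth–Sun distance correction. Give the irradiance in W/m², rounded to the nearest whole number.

Hour angle H = 15° × (8.5 − 12) = -52.50°.
cos θ_z = sin φ sin δ + cos φ cos δ cos H = (0.6743)(0.2096) + (0.7385)(0.9778)(0.6088) = 0.5810.
Top-of-atmosphere irradiance = S₀ cos θ_z = 1365 × 0.5810 = 793.06 W/m².

793 W/m²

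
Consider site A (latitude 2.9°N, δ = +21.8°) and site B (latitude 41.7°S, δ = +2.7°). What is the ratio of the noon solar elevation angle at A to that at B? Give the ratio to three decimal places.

1.559

A: 90° − |2.9 − (21.8)| = 71.10°.
B: 90° − |-41.7 − (2.7)| = 45.60°.
Ratio A/B = 71.1000 / 45.6000 = 1.5592.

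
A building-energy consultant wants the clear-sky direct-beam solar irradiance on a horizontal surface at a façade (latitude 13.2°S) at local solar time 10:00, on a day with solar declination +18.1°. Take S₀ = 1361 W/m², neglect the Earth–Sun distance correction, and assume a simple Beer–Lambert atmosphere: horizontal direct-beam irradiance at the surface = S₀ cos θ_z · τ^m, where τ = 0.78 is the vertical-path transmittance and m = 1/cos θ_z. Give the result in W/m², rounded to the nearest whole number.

Hour angle H = 15° × (10 − 12) = -30.00°.
cos θ_z = sin(-13.2°) sin(18.1°) + cos(-13.2°) cos(18.1°) cos(-30.00°) = -0.0709 + 0.8014 = 0.7305.
Air mass m = 1/cos θ_z = 1/0.7305 = 1.369; τ^m = 0.78^1.369 = 0.7117.
Surface direct beam = 1361 × 0.7305 × 0.7117 = 707.58 W/m².

708 W/m²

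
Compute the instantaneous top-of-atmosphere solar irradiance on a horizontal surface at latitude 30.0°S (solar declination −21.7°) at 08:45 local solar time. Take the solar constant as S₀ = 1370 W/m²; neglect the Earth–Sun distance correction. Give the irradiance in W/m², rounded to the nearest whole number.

Hour angle H = 15° × (8.75 − 12) = -48.75°.
cos θ_z = sin(-30.0°) sin(-21.7°) + cos(-30.0°) cos(-21.7°) cos(-48.75°) = 0.1849 + 0.5305 = 0.7154.
Top-of-atmosphere irradiance = S₀ cos θ_z = 1370 × 0.7154 = 980.10 W/m².

980 W/m²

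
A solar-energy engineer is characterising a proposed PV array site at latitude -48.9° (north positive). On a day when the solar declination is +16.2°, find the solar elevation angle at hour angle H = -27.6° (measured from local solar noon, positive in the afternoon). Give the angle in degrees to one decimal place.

With φ = -48.9°, δ = 16.2°, H = -27.60°: sin φ sin δ = -0.2102, cos φ cos δ cos H = 0.5594, so cos θ_z = 0.3492.
θ_z = arccos(0.3492) = 69.56°, so the elevation is 90° − 69.56° = 20.44°.

20.4°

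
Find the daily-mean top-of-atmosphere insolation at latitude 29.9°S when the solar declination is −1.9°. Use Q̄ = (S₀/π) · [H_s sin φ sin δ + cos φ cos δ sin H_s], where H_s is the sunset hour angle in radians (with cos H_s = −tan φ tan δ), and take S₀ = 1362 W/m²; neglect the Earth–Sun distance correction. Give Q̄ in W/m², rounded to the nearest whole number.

387 W/m²

The sunset hour angle satisfies cos H_s = −tan φ tan δ = -0.0191, giving H_s = 91.09°. In radians, H_s = 1.5898.
H_s sin φ sin δ = 1.5898 × -0.4985 × -0.0332 = 0.0263.
cos φ cos δ sin H_s = 0.8669 × 0.9995 × 0.9998 = 0.8663.
Q̄ = (1362/π) × (0.0263 + 0.8663) = 433.54 × 0.8926 = 386.98 W/m².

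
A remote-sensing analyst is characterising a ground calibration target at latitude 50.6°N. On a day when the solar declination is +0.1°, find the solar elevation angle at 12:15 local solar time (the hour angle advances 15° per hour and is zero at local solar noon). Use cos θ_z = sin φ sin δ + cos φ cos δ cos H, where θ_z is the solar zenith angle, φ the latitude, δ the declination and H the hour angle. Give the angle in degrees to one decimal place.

39.4°

Hour angle H = 15° × (12.25 − 12) = 3.75°.
cos θ_z = sin(50.6°) sin(0.1°) + cos(50.6°) cos(0.1°) cos(3.75°) = 0.0013 + 0.6334 = 0.6347.
θ_z = arccos(0.6347) = 50.60°, so the elevation is 90° − 50.60° = 39.40°.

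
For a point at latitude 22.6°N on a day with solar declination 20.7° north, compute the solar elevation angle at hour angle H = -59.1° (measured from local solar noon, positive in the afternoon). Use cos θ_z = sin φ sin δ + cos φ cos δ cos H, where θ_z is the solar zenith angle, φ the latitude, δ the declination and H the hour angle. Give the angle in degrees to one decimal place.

35.4°

With φ = 22.6°, δ = 20.7°, H = -59.10°: sin φ sin δ = 0.1358, cos φ cos δ cos H = 0.4435, so cos θ_z = 0.5793.
θ_z = arccos(0.5793) = 54.60°, so the elevation is 90° − 54.60° = 35.40°.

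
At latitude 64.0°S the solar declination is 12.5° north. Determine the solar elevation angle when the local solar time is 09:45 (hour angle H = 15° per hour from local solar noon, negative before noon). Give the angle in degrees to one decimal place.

Hour angle H = 15° × (9.75 − 12) = -33.75°.
cos θ_z = sin φ sin δ + cos φ cos δ cos H = (-0.8988)(0.2164) + (0.4384)(0.9763)(0.8315) = 0.1614.
θ_z = arccos(0.1614) = 80.71°, so the elevation is 90° − 80.71° = 9.29°.

9.3°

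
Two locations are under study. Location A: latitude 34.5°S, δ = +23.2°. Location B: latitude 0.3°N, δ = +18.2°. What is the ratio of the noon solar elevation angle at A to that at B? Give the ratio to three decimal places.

0.448

A: 90° − |-34.5 − (23.2)| = 32.30°.
B: 90° − |0.3 − (18.2)| = 72.10°.
Ratio A/B = 32.3000 / 72.1000 = 0.4480.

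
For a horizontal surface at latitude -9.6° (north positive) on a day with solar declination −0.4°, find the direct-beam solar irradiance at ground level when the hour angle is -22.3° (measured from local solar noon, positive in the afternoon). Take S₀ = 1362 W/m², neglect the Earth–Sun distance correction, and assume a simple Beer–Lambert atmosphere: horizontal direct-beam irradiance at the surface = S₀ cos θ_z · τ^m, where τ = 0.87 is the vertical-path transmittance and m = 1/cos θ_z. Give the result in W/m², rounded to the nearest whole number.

cos θ_z = sin(-9.6°) sin(-0.4°) + cos(-9.6°) cos(-0.4°) cos(-22.30°) = 0.0012 + 0.9122 = 0.9134.
Air mass m = 1/cos θ_z = 1/0.9134 = 1.095; τ^m = 0.87^1.095 = 0.8586.
Surface direct beam = 1362 × 0.9134 × 0.8586 = 1068.14 W/m².

1068 W/m²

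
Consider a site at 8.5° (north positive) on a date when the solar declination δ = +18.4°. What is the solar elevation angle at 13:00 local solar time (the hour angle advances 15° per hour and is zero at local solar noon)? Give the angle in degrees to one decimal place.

72.4°

Hour angle H = 15° × (13 − 12) = 15.00°.
With φ = 8.5°, δ = 18.4°, H = 15.00°: sin φ sin δ = 0.0467, cos φ cos δ cos H = 0.9065, so cos θ_z = 0.9532.
θ_z = arccos(0.9532) = 17.60°, so the elevation is 90° − 17.60° = 72.40°.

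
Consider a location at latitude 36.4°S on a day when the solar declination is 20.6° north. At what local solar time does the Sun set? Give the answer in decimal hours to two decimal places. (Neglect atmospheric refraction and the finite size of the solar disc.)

16.93 h

−tan φ tan δ = −(-0.7373)(0.3759) = 0.2772; H_s = arccos(0.2772) = 73.91°.
Sunset is at 12 + H_s/15 = 12 + 4.927 = 16.927 h local solar time.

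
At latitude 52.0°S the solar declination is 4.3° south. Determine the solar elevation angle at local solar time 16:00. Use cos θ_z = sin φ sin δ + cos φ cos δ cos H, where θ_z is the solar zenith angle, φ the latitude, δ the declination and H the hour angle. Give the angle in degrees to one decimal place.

Hour angle H = 15° × (16 − 12) = 60.00°.
cos θ_z = sin φ sin δ + cos φ cos δ cos H = (-0.7880)(-0.0750) + (0.6157)(0.9972)(0.5000) = 0.3661.
θ_z = arccos(0.3661) = 68.52°, so the elevation is 90° − 68.52° = 21.48°.

21.5°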